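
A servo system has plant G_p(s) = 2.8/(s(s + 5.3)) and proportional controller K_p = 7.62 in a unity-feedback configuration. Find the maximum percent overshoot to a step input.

Closed-loop characteristic equation: s² + 5.3s + 21.34 = 0, so ω_n = 4.619 rad/s and ζ = 5.3/(2·4.619) = 0.5737.
%OS = 100·exp(−πζ/√(1−ζ²)) = 100·exp(−π·0.5737/√0.6709) = 11.1%.

11.1%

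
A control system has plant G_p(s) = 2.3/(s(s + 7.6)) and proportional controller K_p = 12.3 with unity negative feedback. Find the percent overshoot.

4.04%

From 1 + K_pG_p(s) = 0: s² + 7.6s + 28.29 = 0 ⇒ ω_n = 5.319, ζ = 0.7144.
%OS = 100·exp(−πζ/√(1−ζ²)) = 100·exp(−π·0.7144/√0.4896) = 4.04%.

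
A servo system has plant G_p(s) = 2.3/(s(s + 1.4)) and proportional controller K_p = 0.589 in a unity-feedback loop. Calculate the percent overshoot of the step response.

Closed-loop characteristic equation: s² + 1.4s + 1.355 = 0, so ω_n = 1.164 rad/s and ζ = 1.4/(2·1.164) = 0.6014.
%OS = 100·exp(−πζ/√(1−ζ²)) = 100·exp(−π·0.6014/√0.6383) = 9.4%.

9.4%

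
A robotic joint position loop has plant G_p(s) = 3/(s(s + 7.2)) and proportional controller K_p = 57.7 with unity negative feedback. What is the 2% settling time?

T_s ≈ 1.11 s

The closed-loop denominator s² + 7.2s + 173.1 gives ω_n = √173.1 = 13.16 and ζ = 7.2/(2ω_n) = 0.2736.
2% settling time T_s ≈ 4/(ζω_n) = 4/3.6 = 1.11 s.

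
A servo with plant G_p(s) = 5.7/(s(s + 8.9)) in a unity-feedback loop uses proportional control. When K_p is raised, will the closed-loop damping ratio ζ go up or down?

ζ = 8.9/(2√(5.7K_p)); increasing K_p raises the denominator, so ζ falls.

decrease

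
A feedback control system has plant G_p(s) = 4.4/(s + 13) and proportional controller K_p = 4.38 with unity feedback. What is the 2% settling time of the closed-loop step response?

T_s ≈ 0.124 s

Closed-loop transfer function: T(s) = K_p·G_p(s)/(1 + K_p·G_p(s)) = 19.27/(s + 13 + 19.27) = 19.27/(s + 32.27).
Time constant τ = 1/32.27 = 0.03099 s, so the 2% settling time is about 4τ = 0.124 s.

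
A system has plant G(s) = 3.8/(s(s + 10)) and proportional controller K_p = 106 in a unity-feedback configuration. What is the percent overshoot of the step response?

Closed-loop characteristic equation: s² + 10s + 402.8 = 0, so ω_n = 20.07 rad/s and ζ = 10/(2·20.07) = 0.2491.
%OS = 100·exp(−πζ/√(1−ζ²)) = 100·exp(−π·0.2491/√0.9379) = 44.6%.

44.6%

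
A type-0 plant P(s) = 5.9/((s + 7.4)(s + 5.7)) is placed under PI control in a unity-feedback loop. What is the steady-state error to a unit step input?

The PI controller's integrator makes the forward path type 1, so e_ss to a step is zero.

0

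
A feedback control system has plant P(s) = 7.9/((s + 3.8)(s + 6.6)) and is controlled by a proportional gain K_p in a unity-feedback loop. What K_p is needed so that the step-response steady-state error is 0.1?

K_p = 28.6

For a type-0 loop with proportional control, e_ss = 1/(1 + K_p·P(0)).
P(0) = 0.315. Require 1/(1 + K_p·0.315) = 0.1, so 1 + 0.315·K_p = 10.
K_p = (10 − 1)/0.315 = 28.6.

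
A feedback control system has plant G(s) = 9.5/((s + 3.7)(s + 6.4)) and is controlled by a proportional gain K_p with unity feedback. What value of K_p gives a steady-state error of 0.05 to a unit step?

K_p = 47.4

The loop is type 0, so e_ss(step) = 1/(1 + K_pos) with K_pos = K_p·G(0).
G(0) = 0.4012. Require 1/(1 + K_p·0.4012) = 0.05, so 1 + 0.4012·K_p = 20.
K_p = (20 − 1)/0.4012 = 47.4.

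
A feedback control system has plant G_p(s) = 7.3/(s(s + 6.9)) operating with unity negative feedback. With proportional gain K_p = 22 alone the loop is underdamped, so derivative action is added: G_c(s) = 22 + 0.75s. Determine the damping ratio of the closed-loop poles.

ζ = 0.488

Forward path: (22 + 0.75s)·7.3/(s(s+6.9)). The closed-loop characteristic equation is s² + (6.9 + 7.3·0.75)s + 7.3·22 = 0.
That is s² + 12.38s + 160.6 = 0, so ω_n = 12.67 rad/s and ζ = 12.38/(2·12.67) = 0.4883.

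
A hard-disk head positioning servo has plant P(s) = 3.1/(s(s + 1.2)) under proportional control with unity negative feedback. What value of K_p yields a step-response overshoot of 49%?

From %OS = 100·exp(−πζ/√(1−ζ²)) = 49%, ζ = −ln(0.49)/√(π²+ln²(0.49)) = 0.2214.
Characteristic equation s² + 1.2s + 3.1K_p = 0 gives ζ = 1.2/(2√(3.1K_p)).
Setting ζ = 0.2214: √(3.1K_p) = 1.2/(2·0.2214) = 2.71, so K_p = 7.342/3.1 = 2.37.

K_p = 2.37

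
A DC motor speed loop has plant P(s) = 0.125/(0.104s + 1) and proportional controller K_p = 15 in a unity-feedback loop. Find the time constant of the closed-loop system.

Closed loop: T(s) = K_p·P/(1+K_p·P) = 1.875/(0.104s + 1 + 1.875), with pole at s = −(1 + 1.875)/0.104 = −27.64.
Closed-loop time constant τ = 1/27.64 = 0.0362 s.

τ = 0.0362 s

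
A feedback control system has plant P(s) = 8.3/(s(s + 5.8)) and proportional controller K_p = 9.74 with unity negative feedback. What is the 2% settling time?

T_s ≈ 1.38 s

The closed-loop denominator s² + 5.8s + 80.84 gives ω_n = √80.84 = 8.991 and ζ = 5.8/(2ω_n) = 0.3225.
2% settling time T_s ≈ 4/(ζω_n) = 4/2.9 = 1.38 s.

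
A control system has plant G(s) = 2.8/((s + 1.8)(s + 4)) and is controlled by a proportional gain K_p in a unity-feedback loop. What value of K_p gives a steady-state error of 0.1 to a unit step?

K_p = 23.1

For a type-0 loop with proportional control, e_ss = 1/(1 + K_p·G(0)).
G(0) = 0.3889. Require 1/(1 + K_p·0.3889) = 0.1, so 1 + 0.3889·K_p = 10.
K_p = (10 − 1)/0.3889 = 23.1.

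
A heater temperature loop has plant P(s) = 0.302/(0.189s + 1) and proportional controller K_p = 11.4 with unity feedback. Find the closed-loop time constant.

τ = 0.0425 s

Closed loop: T(s) = K_p·P/(1+K_p·P) = 3.443/(0.189s + 1 + 3.443), with pole at s = −(1 + 3.443)/0.189 = −23.51.
Closed-loop time constant τ = 1/23.51 = 0.0425 s.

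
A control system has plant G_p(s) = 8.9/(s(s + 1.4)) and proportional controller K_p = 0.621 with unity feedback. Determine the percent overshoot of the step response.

37.5%

Closed-loop characteristic equation: s² + 1.4s + 5.527 = 0, so ω_n = 2.351 rad/s and ζ = 1.4/(2·2.351) = 0.2978.
%OS = 100·exp(−πζ/√(1−ζ²)) = 100·exp(−π·0.2978/√0.9113) = 37.5%.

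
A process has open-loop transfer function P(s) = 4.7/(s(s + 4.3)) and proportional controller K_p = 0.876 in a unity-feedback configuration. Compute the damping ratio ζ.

The closed-loop denominator is s(s+4.3) + 0.876·4.7 = s² + 4.3s + 4.117.
Matching s² + 2ζω_n s + ω_n²: ω_n = √4.117 = 2.029 rad/s and 2ζω_n = 4.3, so ζ = 4.3/(2·2.029) = 1.06.

ζ = 1.06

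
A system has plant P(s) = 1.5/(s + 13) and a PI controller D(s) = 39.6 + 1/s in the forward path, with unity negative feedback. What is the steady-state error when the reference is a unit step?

The open loop D(s)P(s) has a pole at the origin (type 1), so the static position error constant is infinite and e_ss = 1/(1+∞) = 0.

0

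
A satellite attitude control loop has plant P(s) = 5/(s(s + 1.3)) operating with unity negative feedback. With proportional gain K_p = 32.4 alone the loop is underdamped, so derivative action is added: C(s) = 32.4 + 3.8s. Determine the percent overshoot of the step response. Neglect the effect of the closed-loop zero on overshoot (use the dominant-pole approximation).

1.57%

Forward path: (32.4 + 3.8s)·5/(s(s+1.3)). The closed-loop characteristic equation is s² + (1.3 + 5·3.8)s + 5·32.4 = 0.
That is s² + 20.3s + 162 = 0, so ω_n = 12.73 rad/s and ζ = 20.3/(2·12.73) = 0.7975.
%OS = 100·exp(−πζ/√(1−ζ²)) = 1.57%.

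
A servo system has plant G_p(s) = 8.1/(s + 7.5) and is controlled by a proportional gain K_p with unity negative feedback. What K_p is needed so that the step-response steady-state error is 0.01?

Steady-state error for a unit step on this type-0 loop is 1/(1 + K_p·G_p(0)).
G_p(0) = 1.08. Require 1/(1 + K_p·1.08) = 0.01, so 1 + 1.08·K_p = 100.
K_p = (100 − 1)/1.08 = 91.7.

K_p = 91.7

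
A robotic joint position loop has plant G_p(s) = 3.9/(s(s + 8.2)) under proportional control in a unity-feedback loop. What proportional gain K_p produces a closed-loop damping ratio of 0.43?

Closed-loop characteristic equation: s² + 8.2s + K_p·3.9 = 0.
So ω_n = √(3.9K_p) and 2ζω_n = 8.2, giving ζ = 8.2/(2√(3.9K_p)).
Setting ζ = 0.43: √(3.9K_p) = 8.2/(2·0.43) = 9.535, so K_p = 90.91/3.9 = 23.3.

K_p = 23.3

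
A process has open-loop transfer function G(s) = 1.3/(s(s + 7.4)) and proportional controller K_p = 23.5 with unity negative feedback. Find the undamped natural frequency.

1 + K_p·G(s) = 0 gives s² + 7.4s + 30.55 = 0.
Matching s² + 2ζω_n s + ω_n²: ω_n = √30.55 = 5.527 rad/s and 2ζω_n = 7.4, so ζ = 7.4/(2·5.527) = 0.669.

ω_n = 5.53 rad/s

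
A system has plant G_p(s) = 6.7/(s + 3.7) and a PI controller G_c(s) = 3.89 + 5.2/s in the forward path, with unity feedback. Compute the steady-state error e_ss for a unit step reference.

0

The open loop G_c(s)G_p(s) has a pole at the origin (type 1), so the static position error constant is infinite and e_ss = 1/(1+∞) = 0.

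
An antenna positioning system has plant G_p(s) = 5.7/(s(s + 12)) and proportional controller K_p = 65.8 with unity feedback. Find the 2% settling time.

Closed-loop characteristic equation: s² + 12s + 375.1 = 0, so ω_n = 19.37 rad/s and ζ = 12/(2·19.37) = 0.3098.
2% settling time T_s ≈ 4/(ζω_n) = 4/6 = 0.667 s.

T_s ≈ 0.667 s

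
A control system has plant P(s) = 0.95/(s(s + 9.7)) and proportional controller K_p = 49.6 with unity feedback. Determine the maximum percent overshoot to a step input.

4.34%

From 1 + K_pP(s) = 0: s² + 9.7s + 47.12 = 0 ⇒ ω_n = 6.864, ζ = 0.7065.
%OS = 100·exp(−πζ/√(1−ζ²)) = 100·exp(−π·0.7065/√0.5008) = 4.34%.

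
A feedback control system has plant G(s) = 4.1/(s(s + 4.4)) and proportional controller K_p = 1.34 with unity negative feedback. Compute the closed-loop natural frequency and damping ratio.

ω_n = 2.34 rad/s, ζ = 0.939

With unity feedback the closed-loop characteristic equation is s² + 4.4s + 1.34·4.1 = s² + 4.4s + 5.494 = 0.
Matching s² + 2ζω_n s + ω_n²: ω_n = √5.494 = 2.344 rad/s and 2ζω_n = 4.4, so ζ = 4.4/(2·2.344) = 0.939.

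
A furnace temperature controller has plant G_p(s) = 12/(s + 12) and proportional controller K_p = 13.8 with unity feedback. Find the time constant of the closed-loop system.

τ = 0.00563 s

Closed-loop transfer function: T(s) = K_p·G_p(s)/(1 + K_p·G_p(s)) = 165.6/(s + 12 + 165.6) = 165.6/(s + 177.6).
Time constant τ = 1/177.6 = 0.00563 s.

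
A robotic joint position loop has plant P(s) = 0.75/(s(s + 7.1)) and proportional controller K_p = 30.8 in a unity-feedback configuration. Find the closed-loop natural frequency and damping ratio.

ω_n = 4.81 rad/s, ζ = 0.739

With unity feedback the closed-loop characteristic equation is s² + 7.1s + 30.8·0.75 = s² + 7.1s + 23.1 = 0.
Matching s² + 2ζω_n s + ω_n²: ω_n = √23.1 = 4.806 rad/s and 2ζω_n = 7.1, so ζ = 7.1/(2·4.806) = 0.739.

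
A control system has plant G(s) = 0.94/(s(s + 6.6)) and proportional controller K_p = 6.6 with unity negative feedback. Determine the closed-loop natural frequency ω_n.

With unity feedback the closed-loop characteristic equation is s² + 6.6s + 6.6·0.94 = s² + 6.6s + 6.204 = 0.
So ω_n² = 6.204 ⇒ ω_n = 2.491 rad/s, and ζ = 6.6/(2ω_n) = 1.32.

ω_n = 2.49 rad/s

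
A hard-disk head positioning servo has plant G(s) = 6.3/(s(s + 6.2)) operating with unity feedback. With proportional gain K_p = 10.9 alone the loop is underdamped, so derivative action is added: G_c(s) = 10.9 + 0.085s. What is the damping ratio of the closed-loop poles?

ζ = 0.406

Forward path: (10.9 + 0.085s)·6.3/(s(s+6.2)). The closed-loop characteristic equation is s² + (6.2 + 6.3·0.085)s + 6.3·10.9 = 0.
That is s² + 6.736s + 68.67 = 0, so ω_n = 8.287 rad/s and ζ = 6.736/(2·8.287) = 0.4064.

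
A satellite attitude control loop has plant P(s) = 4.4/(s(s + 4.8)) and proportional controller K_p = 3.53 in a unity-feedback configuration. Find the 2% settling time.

The closed-loop denominator s² + 4.8s + 15.53 gives ω_n = √15.53 = 3.941 and ζ = 4.8/(2ω_n) = 0.609.
2% settling time T_s ≈ 4/(ζω_n) = 4/2.4 = 1.67 s.

T_s ≈ 1.67 s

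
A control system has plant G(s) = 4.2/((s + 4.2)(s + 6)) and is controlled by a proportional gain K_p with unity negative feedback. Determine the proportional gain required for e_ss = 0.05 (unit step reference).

For a type-0 loop with proportional control, e_ss = 1/(1 + K_p·G(0)).
G(0) = 0.1667. Require 1/(1 + K_p·0.1667) = 0.05, so 1 + 0.1667·K_p = 20.
K_p = (20 − 1)/0.1667 = 114.

K_p = 114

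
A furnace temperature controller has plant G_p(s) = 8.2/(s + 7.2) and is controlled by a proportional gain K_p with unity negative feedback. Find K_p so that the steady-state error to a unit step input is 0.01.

The loop is type 0, so e_ss(step) = 1/(1 + K_pos) with K_pos = K_p·G_p(0).
G_p(0) = 1.139. Require 1/(1 + K_p·1.139) = 0.01, so 1 + 1.139·K_p = 100.
K_p = (100 − 1)/1.139 = 86.9.

K_p = 86.9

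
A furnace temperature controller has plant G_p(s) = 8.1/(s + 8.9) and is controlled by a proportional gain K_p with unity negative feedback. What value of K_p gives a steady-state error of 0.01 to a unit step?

The loop is type 0, so e_ss(step) = 1/(1 + K_pos) with K_pos = K_p·G_p(0).
G_p(0) = 0.9101. Require 1/(1 + K_p·0.9101) = 0.01, so 1 + 0.9101·K_p = 100.
K_p = (100 − 1)/0.9101 = 109.

K_p = 109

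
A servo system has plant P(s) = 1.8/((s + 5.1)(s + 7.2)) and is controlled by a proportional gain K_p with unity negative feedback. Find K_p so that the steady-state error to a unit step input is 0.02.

K_p = 1000

For a type-0 loop with proportional control, e_ss = 1/(1 + K_p·P(0)).
P(0) = 0.04902. Require 1/(1 + K_p·0.04902) = 0.02, so 1 + 0.04902·K_p = 50.
K_p = (50 − 1)/0.04902 = 1000.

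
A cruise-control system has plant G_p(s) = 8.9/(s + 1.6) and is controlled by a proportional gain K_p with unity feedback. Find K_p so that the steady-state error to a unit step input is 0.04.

Steady-state error for a unit step on this type-0 loop is 1/(1 + K_p·G_p(0)).
G_p(0) = 5.562. Require 1/(1 + K_p·5.562) = 0.04, so 1 + 5.562·K_p = 25.
K_p = (25 − 1)/5.562 = 4.31.

K_p = 4.31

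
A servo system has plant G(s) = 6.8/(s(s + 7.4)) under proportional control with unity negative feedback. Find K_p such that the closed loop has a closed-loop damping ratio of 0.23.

K_p = 38.1

Closed-loop characteristic equation: s² + 7.4s + K_p·6.8 = 0.
So ω_n = √(6.8K_p) and 2ζω_n = 7.4, giving ζ = 7.4/(2√(6.8K_p)).
Setting ζ = 0.23: √(6.8K_p) = 7.4/(2·0.23) = 16.09, so K_p = 258.8/6.8 = 38.1.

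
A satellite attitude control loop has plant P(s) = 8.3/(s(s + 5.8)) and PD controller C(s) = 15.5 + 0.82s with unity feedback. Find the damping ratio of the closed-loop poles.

Forward path: (15.5 + 0.82s)·8.3/(s(s+5.8)). The closed-loop characteristic equation is s² + (5.8 + 8.3·0.82)s + 8.3·15.5 = 0.
That is s² + 12.61s + 128.7 = 0, so ω_n = 11.34 rad/s and ζ = 12.61/(2·11.34) = 0.5557.

ζ = 0.556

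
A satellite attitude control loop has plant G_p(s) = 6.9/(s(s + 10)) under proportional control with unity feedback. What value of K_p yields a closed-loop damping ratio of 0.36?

K_p = 28

Closed-loop characteristic equation: s² + 10s + K_p·6.9 = 0.
So ω_n = √(6.9K_p) and 2ζω_n = 10, giving ζ = 10/(2√(6.9K_p)).
Setting ζ = 0.36: √(6.9K_p) = 10/(2·0.36) = 13.89, so K_p = 192.9/6.9 = 28.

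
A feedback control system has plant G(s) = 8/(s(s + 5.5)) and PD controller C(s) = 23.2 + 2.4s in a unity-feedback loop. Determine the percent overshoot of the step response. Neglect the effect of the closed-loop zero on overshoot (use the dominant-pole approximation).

0.118%

Forward path: (23.2 + 2.4s)·8/(s(s+5.5)). The closed-loop characteristic equation is s² + (5.5 + 8·2.4)s + 8·23.2 = 0.
That is s² + 24.7s + 185.6 = 0, so ω_n = 13.62 rad/s and ζ = 24.7/(2·13.62) = 0.9065.
%OS = 100·exp(−πζ/√(1−ζ²)) = 0.118%.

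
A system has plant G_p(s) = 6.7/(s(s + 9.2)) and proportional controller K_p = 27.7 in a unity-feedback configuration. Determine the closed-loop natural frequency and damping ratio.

ω_n = 13.6 rad/s, ζ = 0.338

1 + K_p·G_p(s) = 0 gives s² + 9.2s + 185.6 = 0.
So ω_n² = 185.6 ⇒ ω_n = 13.62 rad/s, and ζ = 9.2/(2ω_n) = 0.338.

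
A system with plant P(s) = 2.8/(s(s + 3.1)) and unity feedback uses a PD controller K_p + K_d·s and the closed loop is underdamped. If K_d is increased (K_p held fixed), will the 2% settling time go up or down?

decrease

Characteristic equation s² + (3.1 + 2.8K_d)s + 2.8K_p = 0: raising K_d increases ζω_n = (3.1+2.8K_d)/2 while the loop stays underdamped, so T_s ≈ 4/(ζω_n) decreases.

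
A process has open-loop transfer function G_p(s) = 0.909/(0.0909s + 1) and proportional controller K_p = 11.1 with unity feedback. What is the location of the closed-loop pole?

Closed loop: T(s) = K_p·G_p/(1+K_p·G_p) = 10.09/(0.0909s + 1 + 10.09), with pole at s = −(1 + 10.09)/0.0909 = −122.

s = -122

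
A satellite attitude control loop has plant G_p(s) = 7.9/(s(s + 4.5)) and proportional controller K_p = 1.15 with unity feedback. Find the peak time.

T_p = 1.57 s

Closed-loop characteristic equation: s² + 4.5s + 9.085 = 0, so ω_n = 3.014 rad/s and ζ = 4.5/(2·3.014) = 0.7465.
Damped frequency ω_d = ω_n√(1−ζ²) = 2.006 rad/s, so peak time T_p = π/ω_d = 1.57 s.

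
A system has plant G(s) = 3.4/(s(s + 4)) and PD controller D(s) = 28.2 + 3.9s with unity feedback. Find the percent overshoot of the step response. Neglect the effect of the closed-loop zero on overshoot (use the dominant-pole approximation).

0.285%

Forward path: (28.2 + 3.9s)·3.4/(s(s+4)). The closed-loop characteristic equation is s² + (4 + 3.4·3.9)s + 3.4·28.2 = 0.
That is s² + 17.26s + 95.88 = 0, so ω_n = 9.792 rad/s and ζ = 17.26/(2·9.792) = 0.8813.
%OS = 100·exp(−πζ/√(1−ζ²)) = 0.285%.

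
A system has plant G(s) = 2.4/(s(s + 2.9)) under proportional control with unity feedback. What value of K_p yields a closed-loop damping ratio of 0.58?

K_p = 2.6

Closed-loop characteristic equation: s² + 2.9s + K_p·2.4 = 0.
So ω_n = √(2.4K_p) and 2ζω_n = 2.9, giving ζ = 2.9/(2√(2.4K_p)).
Setting ζ = 0.58: √(2.4K_p) = 2.9/(2·0.58) = 2.5, so K_p = 6.25/2.4 = 2.6.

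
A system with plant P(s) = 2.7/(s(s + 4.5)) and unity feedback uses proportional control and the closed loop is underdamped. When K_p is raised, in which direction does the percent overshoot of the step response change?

increase

ζ = 4.5/(2√(2.7K_p)) decreases as K_p grows; lower damping means more overshoot.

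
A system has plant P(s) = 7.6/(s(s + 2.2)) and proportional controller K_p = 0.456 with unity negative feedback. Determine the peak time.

From 1 + K_pP(s) = 0: s² + 2.2s + 3.466 = 0 ⇒ ω_n = 1.862, ζ = 0.5909.
Damped frequency ω_d = ω_n√(1−ζ²) = 1.502 rad/s, so peak time T_p = π/ω_d = 2.09 s.

T_p = 2.09 s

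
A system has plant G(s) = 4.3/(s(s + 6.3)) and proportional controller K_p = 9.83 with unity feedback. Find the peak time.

The closed-loop denominator s² + 6.3s + 42.27 gives ω_n = √42.27 = 6.501 and ζ = 6.3/(2ω_n) = 0.4845.
Damped frequency ω_d = ω_n√(1−ζ²) = 5.687 rad/s, so peak time T_p = π/ω_d = 0.552 s.

T_p = 0.552 s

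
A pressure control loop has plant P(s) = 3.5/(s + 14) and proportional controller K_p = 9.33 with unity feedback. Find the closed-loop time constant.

Closed-loop transfer function: T(s) = K_p·P(s)/(1 + K_p·P(s)) = 32.66/(s + 14 + 32.66) = 32.66/(s + 46.66).
Time constant τ = 1/46.66 = 0.0214 s.

τ = 0.0214 s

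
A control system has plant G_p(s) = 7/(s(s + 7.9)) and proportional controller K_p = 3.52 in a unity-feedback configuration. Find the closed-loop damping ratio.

1 + K_p·G_p(s) = 0 gives s² + 7.9s + 24.64 = 0.
Matching s² + 2ζω_n s + ω_n²: ω_n = √24.64 = 4.964 rad/s and 2ζω_n = 7.9, so ζ = 7.9/(2·4.964) = 0.796.

ζ = 0.796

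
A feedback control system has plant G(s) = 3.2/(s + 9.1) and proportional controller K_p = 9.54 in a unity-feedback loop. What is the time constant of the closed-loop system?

τ = 0.0252 s

Closed-loop transfer function: T(s) = K_p·G(s)/(1 + K_p·G(s)) = 30.53/(s + 9.1 + 30.53) = 30.53/(s + 39.63).
Time constant τ = 1/39.63 = 0.0252 s.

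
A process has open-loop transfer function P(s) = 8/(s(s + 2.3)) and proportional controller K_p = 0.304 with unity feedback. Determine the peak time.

T_p = 2.98 s

The closed-loop denominator s² + 2.3s + 2.432 gives ω_n = √2.432 = 1.559 and ζ = 2.3/(2ω_n) = 0.7374.
Damped frequency ω_d = ω_n√(1−ζ²) = 1.053 rad/s, so peak time T_p = π/ω_d = 2.98 s.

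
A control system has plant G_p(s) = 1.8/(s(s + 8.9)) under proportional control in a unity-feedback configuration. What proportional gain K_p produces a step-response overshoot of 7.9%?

K_p = 27.9

From %OS = 100·exp(−πζ/√(1−ζ²)) = 7.9%, ζ = −ln(0.079)/√(π²+ln²(0.079)) = 0.6285.
Characteristic equation s² + 8.9s + 1.8K_p = 0 gives ζ = 8.9/(2√(1.8K_p)).
Setting ζ = 0.6285: √(1.8K_p) = 8.9/(2·0.6285) = 7.081, so K_p = 50.14/1.8 = 27.9.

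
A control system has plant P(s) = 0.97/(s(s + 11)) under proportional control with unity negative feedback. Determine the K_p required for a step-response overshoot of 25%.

K_p = 191

From %OS = 100·exp(−πζ/√(1−ζ²)) = 25%, ζ = −ln(0.25)/√(π²+ln²(0.25)) = 0.4037.
Characteristic equation s² + 11s + 0.97K_p = 0 gives ζ = 11/(2√(0.97K_p)).
Setting ζ = 0.4037: √(0.97K_p) = 11/(2·0.4037) = 13.62, so K_p = 185.6/0.97 = 191.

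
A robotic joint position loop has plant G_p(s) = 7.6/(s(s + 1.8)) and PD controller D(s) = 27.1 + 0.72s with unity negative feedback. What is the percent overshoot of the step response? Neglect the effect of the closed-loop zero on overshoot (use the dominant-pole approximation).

Forward path: (27.1 + 0.72s)·7.6/(s(s+1.8)). The closed-loop characteristic equation is s² + (1.8 + 7.6·0.72)s + 7.6·27.1 = 0.
That is s² + 7.272s + 206 = 0, so ω_n = 14.35 rad/s and ζ = 7.272/(2·14.35) = 0.2534.
%OS = 100·exp(−πζ/√(1−ζ²)) = 43.9%.

43.9%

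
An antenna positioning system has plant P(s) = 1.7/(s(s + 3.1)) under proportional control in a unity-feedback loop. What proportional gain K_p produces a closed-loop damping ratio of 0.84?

Closed-loop characteristic equation: s² + 3.1s + K_p·1.7 = 0.
So ω_n = √(1.7K_p) and 2ζω_n = 3.1, giving ζ = 3.1/(2√(1.7K_p)).
Setting ζ = 0.84: √(1.7K_p) = 3.1/(2·0.84) = 1.845, so K_p = 3.405/1.7 = 2.

K_p = 2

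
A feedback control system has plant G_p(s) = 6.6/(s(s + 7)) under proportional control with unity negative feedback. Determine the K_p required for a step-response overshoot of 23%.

From %OS = 100·exp(−πζ/√(1−ζ²)) = 23%, ζ = −ln(0.23)/√(π²+ln²(0.23)) = 0.4237.
Characteristic equation s² + 7s + 6.6K_p = 0 gives ζ = 7/(2√(6.6K_p)).
Setting ζ = 0.4237: √(6.6K_p) = 7/(2·0.4237) = 8.26, so K_p = 68.22/6.6 = 10.3.

K_p = 10.3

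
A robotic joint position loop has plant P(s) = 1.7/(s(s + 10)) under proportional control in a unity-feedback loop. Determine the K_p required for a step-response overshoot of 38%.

K_p = 170

From %OS = 100·exp(−πζ/√(1−ζ²)) = 38%, ζ = −ln(0.38)/√(π²+ln²(0.38)) = 0.2943.
Characteristic equation s² + 10s + 1.7K_p = 0 gives ζ = 10/(2√(1.7K_p)).
Setting ζ = 0.2943: √(1.7K_p) = 10/(2·0.2943) = 16.99, so K_p = 288.5/1.7 = 170.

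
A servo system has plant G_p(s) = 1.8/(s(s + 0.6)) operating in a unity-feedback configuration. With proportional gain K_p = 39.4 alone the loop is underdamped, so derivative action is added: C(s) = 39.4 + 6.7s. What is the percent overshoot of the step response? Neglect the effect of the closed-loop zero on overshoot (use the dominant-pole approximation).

2.79%

Forward path: (39.4 + 6.7s)·1.8/(s(s+0.6)). The closed-loop characteristic equation is s² + (0.6 + 1.8·6.7)s + 1.8·39.4 = 0.
That is s² + 12.66s + 70.92 = 0, so ω_n = 8.421 rad/s and ζ = 12.66/(2·8.421) = 0.7517.
%OS = 100·exp(−πζ/√(1−ζ²)) = 2.79%.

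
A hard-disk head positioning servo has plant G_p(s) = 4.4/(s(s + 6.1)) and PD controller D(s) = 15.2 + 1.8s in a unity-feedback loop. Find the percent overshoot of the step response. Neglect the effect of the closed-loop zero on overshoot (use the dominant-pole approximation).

0.536%

Forward path: (15.2 + 1.8s)·4.4/(s(s+6.1)). The closed-loop characteristic equation is s² + (6.1 + 4.4·1.8)s + 4.4·15.2 = 0.
That is s² + 14.02s + 66.88 = 0, so ω_n = 8.178 rad/s and ζ = 14.02/(2·8.178) = 0.8572.
%OS = 100·exp(−πζ/√(1−ζ²)) = 0.536%.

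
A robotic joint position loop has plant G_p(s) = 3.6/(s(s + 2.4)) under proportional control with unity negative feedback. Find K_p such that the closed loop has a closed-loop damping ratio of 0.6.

K_p = 1.11

Closed-loop characteristic equation: s² + 2.4s + K_p·3.6 = 0.
So ω_n = √(3.6K_p) and 2ζω_n = 2.4, giving ζ = 2.4/(2√(3.6K_p)).
Setting ζ = 0.6: √(3.6K_p) = 2.4/(2·0.6) = 2, so K_p = 4/3.6 = 1.11.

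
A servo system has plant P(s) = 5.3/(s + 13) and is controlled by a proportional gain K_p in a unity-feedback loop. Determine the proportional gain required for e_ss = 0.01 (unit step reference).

Steady-state error for a unit step on this type-0 loop is 1/(1 + K_p·P(0)).
P(0) = 0.4077. Require 1/(1 + K_p·0.4077) = 0.01, so 1 + 0.4077·K_p = 100.
K_p = (100 − 1)/0.4077 = 243.

K_p = 243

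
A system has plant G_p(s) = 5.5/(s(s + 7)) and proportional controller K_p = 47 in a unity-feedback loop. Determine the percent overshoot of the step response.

Closed-loop characteristic equation: s² + 7s + 258.5 = 0, so ω_n = 16.08 rad/s and ζ = 7/(2·16.08) = 0.2177.
%OS = 100·exp(−πζ/√(1−ζ²)) = 100·exp(−π·0.2177/√0.9526) = 49.6%.

49.6%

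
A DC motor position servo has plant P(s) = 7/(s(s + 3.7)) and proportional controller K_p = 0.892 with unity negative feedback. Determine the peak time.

T_p = 1.87 s

Closed-loop characteristic equation: s² + 3.7s + 6.244 = 0, so ω_n = 2.499 rad/s and ζ = 3.7/(2·2.499) = 0.7404.
Damped frequency ω_d = ω_n√(1−ζ²) = 1.68 rad/s, so peak time T_p = π/ω_d = 1.87 s.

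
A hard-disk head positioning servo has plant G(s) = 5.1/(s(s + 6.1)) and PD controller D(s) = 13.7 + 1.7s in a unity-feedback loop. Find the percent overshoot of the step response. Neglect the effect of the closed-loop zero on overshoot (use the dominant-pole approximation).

Forward path: (13.7 + 1.7s)·5.1/(s(s+6.1)). The closed-loop characteristic equation is s² + (6.1 + 5.1·1.7)s + 5.1·13.7 = 0.
That is s² + 14.77s + 69.87 = 0, so ω_n = 8.359 rad/s and ζ = 14.77/(2·8.359) = 0.8835.
%OS = 100·exp(−πζ/√(1−ζ²)) = 0.267%.

0.267%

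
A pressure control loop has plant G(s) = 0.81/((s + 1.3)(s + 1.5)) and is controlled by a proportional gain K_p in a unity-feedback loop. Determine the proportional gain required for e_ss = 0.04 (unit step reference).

The loop is type 0, so e_ss(step) = 1/(1 + K_pos) with K_pos = K_p·G(0).
G(0) = 0.4154. Require 1/(1 + K_p·0.4154) = 0.04, so 1 + 0.4154·K_p = 25.
K_p = (25 − 1)/0.4154 = 57.8.

K_p = 57.8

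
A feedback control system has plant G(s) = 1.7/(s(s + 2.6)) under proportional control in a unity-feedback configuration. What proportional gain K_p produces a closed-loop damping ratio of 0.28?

K_p = 12.7

Closed-loop characteristic equation: s² + 2.6s + K_p·1.7 = 0.
So ω_n = √(1.7K_p) and 2ζω_n = 2.6, giving ζ = 2.6/(2√(1.7K_p)).
Setting ζ = 0.28: √(1.7K_p) = 2.6/(2·0.28) = 4.643, so K_p = 21.56/1.7 = 12.7.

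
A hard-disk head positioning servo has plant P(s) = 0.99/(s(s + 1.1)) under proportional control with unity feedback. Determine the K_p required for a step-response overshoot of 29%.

K_p = 2.27

From %OS = 100·exp(−πζ/√(1−ζ²)) = 29%, ζ = −ln(0.29)/√(π²+ln²(0.29)) = 0.3666.
Characteristic equation s² + 1.1s + 0.99K_p = 0 gives ζ = 1.1/(2√(0.99K_p)).
Setting ζ = 0.3666: √(0.99K_p) = 1.1/(2·0.3666) = 1.5, so K_p = 2.251/0.99 = 2.27.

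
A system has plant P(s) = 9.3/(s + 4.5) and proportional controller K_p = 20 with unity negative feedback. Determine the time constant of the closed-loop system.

τ = 0.00525 s

Closed-loop transfer function: T(s) = K_p·P(s)/(1 + K_p·P(s)) = 186/(s + 4.5 + 186) = 186/(s + 190.5).
Time constant τ = 1/190.5 = 0.00525 s.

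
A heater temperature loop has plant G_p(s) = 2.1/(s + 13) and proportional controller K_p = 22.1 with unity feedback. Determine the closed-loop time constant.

τ = 0.0168 s

Closed-loop transfer function: T(s) = K_p·G_p(s)/(1 + K_p·G_p(s)) = 46.41/(s + 13 + 46.41) = 46.41/(s + 59.41).
Time constant τ = 1/59.41 = 0.0168 s.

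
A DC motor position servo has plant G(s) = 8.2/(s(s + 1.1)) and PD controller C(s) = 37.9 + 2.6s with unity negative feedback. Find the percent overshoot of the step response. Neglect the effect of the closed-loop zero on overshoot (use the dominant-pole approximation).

7.51%

Forward path: (37.9 + 2.6s)·8.2/(s(s+1.1)). The closed-loop characteristic equation is s² + (1.1 + 8.2·2.6)s + 8.2·37.9 = 0.
That is s² + 22.42s + 310.8 = 0, so ω_n = 17.63 rad/s and ζ = 22.42/(2·17.63) = 0.6359.
%OS = 100·exp(−πζ/√(1−ζ²)) = 7.51%.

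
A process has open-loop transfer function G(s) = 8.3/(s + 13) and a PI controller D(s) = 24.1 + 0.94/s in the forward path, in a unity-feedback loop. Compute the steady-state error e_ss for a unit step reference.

The open loop D(s)G(s) has a pole at the origin (type 1), so the static position error constant is infinite and e_ss = 1/(1+∞) = 0.

0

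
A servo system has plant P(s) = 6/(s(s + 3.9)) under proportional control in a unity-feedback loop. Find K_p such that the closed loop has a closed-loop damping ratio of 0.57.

K_p = 1.95

Closed-loop characteristic equation: s² + 3.9s + K_p·6 = 0.
So ω_n = √(6K_p) and 2ζω_n = 3.9, giving ζ = 3.9/(2√(6K_p)).
Setting ζ = 0.57: √(6K_p) = 3.9/(2·0.57) = 3.421, so K_p = 11.7/6 = 1.95.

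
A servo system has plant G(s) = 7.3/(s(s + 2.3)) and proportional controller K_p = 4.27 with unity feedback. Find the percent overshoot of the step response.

The closed-loop denominator s² + 2.3s + 31.17 gives ω_n = √31.17 = 5.583 and ζ = 2.3/(2ω_n) = 0.206.
%OS = 100·exp(−πζ/√(1−ζ²)) = 100·exp(−π·0.206/√0.9576) = 51.6%.

51.6%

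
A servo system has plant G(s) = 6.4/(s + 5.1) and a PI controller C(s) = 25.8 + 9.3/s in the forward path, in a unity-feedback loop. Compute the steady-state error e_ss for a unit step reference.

0

The open loop C(s)G(s) has a pole at the origin (type 1), so the static position error constant is infinite and e_ss = 1/(1+∞) = 0.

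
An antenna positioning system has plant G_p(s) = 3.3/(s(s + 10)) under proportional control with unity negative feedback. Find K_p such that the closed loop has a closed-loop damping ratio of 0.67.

K_p = 16.9

Closed-loop characteristic equation: s² + 10s + K_p·3.3 = 0.
So ω_n = √(3.3K_p) and 2ζω_n = 10, giving ζ = 10/(2√(3.3K_p)).
Setting ζ = 0.67: √(3.3K_p) = 10/(2·0.67) = 7.463, so K_p = 55.69/3.3 = 16.9.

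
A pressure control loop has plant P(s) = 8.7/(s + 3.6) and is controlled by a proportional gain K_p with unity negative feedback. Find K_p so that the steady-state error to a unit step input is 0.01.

For a type-0 loop with proportional control, e_ss = 1/(1 + K_p·P(0)).
P(0) = 2.417. Require 1/(1 + K_p·2.417) = 0.01, so 1 + 2.417·K_p = 100.
K_p = (100 − 1)/2.417 = 41.

K_p = 41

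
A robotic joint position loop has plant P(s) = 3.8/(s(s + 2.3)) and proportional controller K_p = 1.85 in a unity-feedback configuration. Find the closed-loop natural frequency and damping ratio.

ω_n = 2.65 rad/s, ζ = 0.434

1 + K_p·P(s) = 0 gives s² + 2.3s + 7.03 = 0.
So ω_n² = 7.03 ⇒ ω_n = 2.651 rad/s, and ζ = 2.3/(2ω_n) = 0.434.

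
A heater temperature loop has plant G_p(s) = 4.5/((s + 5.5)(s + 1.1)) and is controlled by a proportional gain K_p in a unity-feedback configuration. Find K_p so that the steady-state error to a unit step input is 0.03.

K_p = 43.5

Steady-state error for a unit step on this type-0 loop is 1/(1 + K_p·G_p(0)).
G_p(0) = 0.7438. Require 1/(1 + K_p·0.7438) = 0.03, so 1 + 0.7438·K_p = 33.33.
K_p = (33.33 − 1)/0.7438 = 43.5.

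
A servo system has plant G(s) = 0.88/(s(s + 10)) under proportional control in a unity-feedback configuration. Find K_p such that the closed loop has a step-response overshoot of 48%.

K_p = 549

From %OS = 100·exp(−πζ/√(1−ζ²)) = 48%, ζ = −ln(0.48)/√(π²+ln²(0.48)) = 0.2275.
Characteristic equation s² + 10s + 0.88K_p = 0 gives ζ = 10/(2√(0.88K_p)).
Setting ζ = 0.2275: √(0.88K_p) = 10/(2·0.2275) = 21.98, so K_p = 483/0.88 = 549.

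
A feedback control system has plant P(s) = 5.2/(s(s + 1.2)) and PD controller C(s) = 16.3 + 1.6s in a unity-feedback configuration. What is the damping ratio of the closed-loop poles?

ζ = 0.517

Forward path: (16.3 + 1.6s)·5.2/(s(s+1.2)). The closed-loop characteristic equation is s² + (1.2 + 5.2·1.6)s + 5.2·16.3 = 0.
That is s² + 9.52s + 84.76 = 0, so ω_n = 9.207 rad/s and ζ = 9.52/(2·9.207) = 0.517.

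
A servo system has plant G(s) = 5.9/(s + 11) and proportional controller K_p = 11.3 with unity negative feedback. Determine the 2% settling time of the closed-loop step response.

Closed-loop transfer function: T(s) = K_p·G(s)/(1 + K_p·G(s)) = 66.67/(s + 11 + 66.67) = 66.67/(s + 77.67).
Time constant τ = 1/77.67 = 0.01287 s, so the 2% settling time is about 4τ = 0.0515 s.

T_s ≈ 0.0515 s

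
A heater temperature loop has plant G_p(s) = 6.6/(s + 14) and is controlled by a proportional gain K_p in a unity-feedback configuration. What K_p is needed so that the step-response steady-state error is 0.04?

For a type-0 loop with proportional control, e_ss = 1/(1 + K_p·G_p(0)).
G_p(0) = 0.4714. Require 1/(1 + K_p·0.4714) = 0.04, so 1 + 0.4714·K_p = 25.
K_p = (25 − 1)/0.4714 = 50.9.

K_p = 50.9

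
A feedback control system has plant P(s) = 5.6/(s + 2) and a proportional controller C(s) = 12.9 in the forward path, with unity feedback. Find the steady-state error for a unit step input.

0.0269

The loop is type 0. Static position error constant K_pos = C(0)·P(0) = 12.9·2.8 = 36.12.
Steady-state error to a unit step: e_ss = 1/(1+K_pos) = 1/37.12 = 0.0269.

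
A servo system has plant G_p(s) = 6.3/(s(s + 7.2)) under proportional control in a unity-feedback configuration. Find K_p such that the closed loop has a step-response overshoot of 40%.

From %OS = 100·exp(−πζ/√(1−ζ²)) = 40%, ζ = −ln(0.4)/√(π²+ln²(0.4)) = 0.28.
Characteristic equation s² + 7.2s + 6.3K_p = 0 gives ζ = 7.2/(2√(6.3K_p)).
Setting ζ = 0.28: √(6.3K_p) = 7.2/(2·0.28) = 12.86, so K_p = 165.3/6.3 = 26.2.

K_p = 26.2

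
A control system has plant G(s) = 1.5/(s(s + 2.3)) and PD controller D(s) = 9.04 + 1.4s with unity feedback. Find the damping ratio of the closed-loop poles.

Forward path: (9.04 + 1.4s)·1.5/(s(s+2.3)). The closed-loop characteristic equation is s² + (2.3 + 1.5·1.4)s + 1.5·9.04 = 0.
That is s² + 4.4s + 13.56 = 0, so ω_n = 3.682 rad/s and ζ = 4.4/(2·3.682) = 0.5974.

ζ = 0.597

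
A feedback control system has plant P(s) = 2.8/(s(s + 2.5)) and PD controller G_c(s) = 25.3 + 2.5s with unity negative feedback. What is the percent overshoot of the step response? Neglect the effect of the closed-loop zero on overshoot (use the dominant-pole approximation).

Forward path: (25.3 + 2.5s)·2.8/(s(s+2.5)). The closed-loop characteristic equation is s² + (2.5 + 2.8·2.5)s + 2.8·25.3 = 0.
That is s² + 9.5s + 70.84 = 0, so ω_n = 8.417 rad/s and ζ = 9.5/(2·8.417) = 0.5644.
%OS = 100·exp(−πζ/√(1−ζ²)) = 11.7%.

11.7%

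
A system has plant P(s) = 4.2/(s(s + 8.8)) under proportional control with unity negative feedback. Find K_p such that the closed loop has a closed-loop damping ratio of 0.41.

K_p = 27.4

Closed-loop characteristic equation: s² + 8.8s + K_p·4.2 = 0.
So ω_n = √(4.2K_p) and 2ζω_n = 8.8, giving ζ = 8.8/(2√(4.2K_p)).
Setting ζ = 0.41: √(4.2K_p) = 8.8/(2·0.41) = 10.73, so K_p = 115.2/4.2 = 27.4.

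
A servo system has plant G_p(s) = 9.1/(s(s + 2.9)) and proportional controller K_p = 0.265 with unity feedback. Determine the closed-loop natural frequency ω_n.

ω_n = 1.55 rad/s

The closed-loop denominator is s(s+2.9) + 0.265·9.1 = s² + 2.9s + 2.412.
Matching s² + 2ζω_n s + ω_n²: ω_n = √2.412 = 1.553 rad/s and 2ζω_n = 2.9, so ζ = 2.9/(2·1.553) = 0.934.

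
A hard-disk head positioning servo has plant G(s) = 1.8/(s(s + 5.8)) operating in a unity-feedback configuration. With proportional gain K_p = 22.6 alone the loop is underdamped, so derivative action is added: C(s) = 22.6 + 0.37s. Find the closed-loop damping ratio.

ζ = 0.507

Forward path: (22.6 + 0.37s)·1.8/(s(s+5.8)). The closed-loop characteristic equation is s² + (5.8 + 1.8·0.37)s + 1.8·22.6 = 0.
That is s² + 6.466s + 40.68 = 0, so ω_n = 6.378 rad/s and ζ = 6.466/(2·6.378) = 0.5069.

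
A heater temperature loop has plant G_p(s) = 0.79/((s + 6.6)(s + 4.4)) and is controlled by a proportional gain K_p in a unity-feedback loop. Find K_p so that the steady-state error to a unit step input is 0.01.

K_p = 3640

Steady-state error for a unit step on this type-0 loop is 1/(1 + K_p·G_p(0)).
G_p(0) = 0.0272. Require 1/(1 + K_p·0.0272) = 0.01, so 1 + 0.0272·K_p = 100.
K_p = (100 − 1)/0.0272 = 3640.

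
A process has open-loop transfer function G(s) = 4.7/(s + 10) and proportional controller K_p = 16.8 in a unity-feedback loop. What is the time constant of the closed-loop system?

τ = 0.0112 s

Closed-loop transfer function: T(s) = K_p·G(s)/(1 + K_p·G(s)) = 78.96/(s + 10 + 78.96) = 78.96/(s + 88.96).
Time constant τ = 1/88.96 = 0.0112 s.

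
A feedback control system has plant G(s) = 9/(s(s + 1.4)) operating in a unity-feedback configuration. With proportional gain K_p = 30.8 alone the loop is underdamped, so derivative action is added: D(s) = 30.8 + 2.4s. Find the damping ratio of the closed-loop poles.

Forward path: (30.8 + 2.4s)·9/(s(s+1.4)). The closed-loop characteristic equation is s² + (1.4 + 9·2.4)s + 9·30.8 = 0.
That is s² + 23s + 277.2 = 0, so ω_n = 16.65 rad/s and ζ = 23/(2·16.65) = 0.6907.

ζ = 0.691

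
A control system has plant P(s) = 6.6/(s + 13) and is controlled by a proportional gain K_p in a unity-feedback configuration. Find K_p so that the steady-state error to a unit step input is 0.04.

For a type-0 loop with proportional control, e_ss = 1/(1 + K_p·P(0)).
P(0) = 0.5077. Require 1/(1 + K_p·0.5077) = 0.04, so 1 + 0.5077·K_p = 25.
K_p = (25 − 1)/0.5077 = 47.3.

K_p = 47.3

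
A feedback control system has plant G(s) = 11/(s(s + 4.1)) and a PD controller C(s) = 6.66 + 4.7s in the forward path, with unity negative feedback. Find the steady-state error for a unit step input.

0

The open loop C(s)G(s) has a pole at the origin (type 1), so the static position error constant is infinite and e_ss = 1/(1+∞) = 0.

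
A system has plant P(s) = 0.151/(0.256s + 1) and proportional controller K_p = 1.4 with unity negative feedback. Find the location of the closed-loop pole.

Closed loop: T(s) = K_p·P/(1+K_p·P) = 0.2114/(0.256s + 1 + 0.2114), with pole at s = −(1 + 0.2114)/0.256 = −4.732.

s = -4.732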